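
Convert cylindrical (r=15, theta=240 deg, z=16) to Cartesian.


x = 15 * cos(240) = -7.5
y = 15 * sin(240) = -12.9904
z = 16

(-7.5, -12.9904, 16)


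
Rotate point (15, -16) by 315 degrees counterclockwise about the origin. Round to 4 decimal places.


x' = 15*cos(315) - -16*sin(315) = -0.7071
y' = 15*sin(315) + -16*cos(315) = -21.9203

(-0.7071, -21.9203)


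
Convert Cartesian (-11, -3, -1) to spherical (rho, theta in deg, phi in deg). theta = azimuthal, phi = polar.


rho = sqrt((-11)^2 + (-3)^2 + (-1)^2) = 11.4455
theta = atan2(-3, -11) = 195.2551 deg
phi = acos(-1/11.4455) = 95.0123 deg

rho = 11.4455, theta = 195.2551 deg, phi = 95.0123 deg


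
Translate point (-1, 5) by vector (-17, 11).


Translation: (x+dx, y+dy) = (-1+-17, 5+11) = (-18, 16)

(-18, 16)


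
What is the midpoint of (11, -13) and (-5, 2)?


Midpoint = ((11+-5)/2, (-13+2)/2) = (3, -5.5)

(3, -5.5)


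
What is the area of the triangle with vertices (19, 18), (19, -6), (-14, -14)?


Area = |x1(y2-y3) + x2(y3-y1) + x3(y1-y2)| / 2
= |19*(-6--14) + 19*(-14-18) + -14*(18--6)| / 2
= 396

396


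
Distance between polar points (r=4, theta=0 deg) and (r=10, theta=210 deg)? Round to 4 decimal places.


d = sqrt(r1^2 + r2^2 - 2*r1*r2*cos(t2-t1))
d = sqrt(4^2 + 10^2 - 2*4*10*cos(210-0)) = 13.6118

13.6118


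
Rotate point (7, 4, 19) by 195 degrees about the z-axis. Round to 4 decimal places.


x' = 7*cos(195) - 4*sin(195) = -5.7262
y' = 7*sin(195) + 4*cos(195) = -5.6754
z' = 19

(-5.7262, -5.6754, 19)


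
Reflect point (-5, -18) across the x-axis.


Reflection across x-axis: (x, y) -> (x, -y)
(-5, -18) -> (-5, 18)

(-5, 18)


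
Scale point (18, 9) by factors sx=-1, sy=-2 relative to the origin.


Scaling: (x*sx, y*sy) = (18*-1, 9*-2) = (-18, -18)

(-18, -18)


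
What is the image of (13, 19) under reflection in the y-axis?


Reflection across y-axis: (x, y) -> (-x, y)
(13, 19) -> (-13, 19)

(-13, 19)


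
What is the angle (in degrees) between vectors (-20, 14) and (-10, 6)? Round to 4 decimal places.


dot = -20*-10 + 14*6 = 284
|u| = 24.4131, |v| = 11.6619
cos(angle) = 0.9975
angle = 4.0283 degrees

4.0283 degrees


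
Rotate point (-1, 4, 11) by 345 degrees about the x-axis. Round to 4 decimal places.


x' = -1
y' = 4*cos(345) - 11*sin(345) = 6.7107
z' = 4*sin(345) + 11*cos(345) = 9.5899

(-1, 6.7107, 9.5899)


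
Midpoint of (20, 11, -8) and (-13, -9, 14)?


Midpoint = ((20+-13)/2, (11+-9)/2, (-8+14)/2) = (3.5, 1, 3)

(3.5, 1, 3)


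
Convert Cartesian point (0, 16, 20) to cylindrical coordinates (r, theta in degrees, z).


r = sqrt(0^2 + 16^2) = 16
theta = atan2(16, 0) = 90 deg
z = 20

r = 16, theta = 90 deg, z = 20


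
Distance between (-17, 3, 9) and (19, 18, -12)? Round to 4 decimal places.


d = sqrt((19--17)^2 + (18-3)^2 + (-12-9)^2) = 44.2945

44.2945


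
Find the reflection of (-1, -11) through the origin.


Reflection through origin: (x, y) -> (-x, -y)
(-1, -11) -> (1, 11)

(1, 11)


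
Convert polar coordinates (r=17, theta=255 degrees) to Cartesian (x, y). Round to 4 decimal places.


x = 17 * cos(255) = -4.3999
y = 17 * sin(255) = -16.4207

(-4.3999, -16.4207)


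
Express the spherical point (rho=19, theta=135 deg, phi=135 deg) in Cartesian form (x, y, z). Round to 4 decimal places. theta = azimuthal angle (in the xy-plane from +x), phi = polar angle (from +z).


x = 19 * sin(135) * cos(135) = -9.5
y = 19 * sin(135) * sin(135) = 9.5
z = 19 * cos(135) = -13.435

(-9.5, 9.5, -13.435)


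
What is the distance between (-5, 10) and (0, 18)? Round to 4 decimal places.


d = sqrt((0--5)^2 + (18-10)^2) = 9.434

9.434


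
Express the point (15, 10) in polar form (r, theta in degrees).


r = sqrt(15^2 + 10^2) = 18.0278
theta = atan2(10, 15) = 33.6901 degrees

r = 18.0278, theta = 33.6901 degrees


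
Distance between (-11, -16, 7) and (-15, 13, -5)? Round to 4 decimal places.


d = sqrt((-15--11)^2 + (13--16)^2 + (-5-7)^2) = 31.6386

31.6386


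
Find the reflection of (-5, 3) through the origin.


Reflection through origin: (x, y) -> (-x, -y)
(-5, 3) -> (5, -3)

(5, -3)


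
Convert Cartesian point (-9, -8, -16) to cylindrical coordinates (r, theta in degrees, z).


r = sqrt((-9)^2 + (-8)^2) = 12.0416
theta = atan2(-8, -9) = 221.6335 deg
z = -16

r = 12.0416, theta = 221.6335 deg, z = -16


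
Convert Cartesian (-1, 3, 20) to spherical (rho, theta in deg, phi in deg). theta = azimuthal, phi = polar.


rho = sqrt((-1)^2 + 3^2 + 20^2) = 20.2485
theta = atan2(3, -1) = 108.4349 deg
phi = acos(20/20.2485) = 8.9849 deg

rho = 20.2485, theta = 108.4349 deg, phi = 8.9849 deg


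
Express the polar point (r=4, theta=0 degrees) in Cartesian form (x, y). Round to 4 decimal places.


x = 4 * cos(0) = 4
y = 4 * sin(0) = 0

(4, 0)


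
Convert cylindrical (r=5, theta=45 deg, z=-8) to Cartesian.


x = 5 * cos(45) = 3.5355
y = 5 * sin(45) = 3.5355
z = -8

(3.5355, 3.5355, -8)


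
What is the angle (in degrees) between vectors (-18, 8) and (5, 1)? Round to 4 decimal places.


dot = -18*5 + 8*1 = -82
|u| = 19.6977, |v| = 5.099
cos(angle) = -0.8164
angle = 144.7276 degrees

144.7276 degrees


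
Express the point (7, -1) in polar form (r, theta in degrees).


r = sqrt(7^2 + (-1)^2) = 7.0711
theta = atan2(-1, 7) = 351.8699 degrees

r = 7.0711, theta = 351.8699 degrees


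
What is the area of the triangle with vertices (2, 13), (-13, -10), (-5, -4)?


Area = |x1(y2-y3) + x2(y3-y1) + x3(y1-y2)| / 2
= |2*(-10--4) + -13*(-4-13) + -5*(13--10)| / 2
= 47

47


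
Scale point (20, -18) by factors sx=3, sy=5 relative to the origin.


Scaling: (x*sx, y*sy) = (20*3, -18*5) = (60, -90)

(60, -90)


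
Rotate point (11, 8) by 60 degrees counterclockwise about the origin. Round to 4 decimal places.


x' = 11*cos(60) - 8*sin(60) = -1.4282
y' = 11*sin(60) + 8*cos(60) = 13.5263

(-1.4282, 13.5263)


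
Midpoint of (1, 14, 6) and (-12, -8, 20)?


Midpoint = ((1+-12)/2, (14+-8)/2, (6+20)/2) = (-5.5, 3, 13)

(-5.5, 3, 13)


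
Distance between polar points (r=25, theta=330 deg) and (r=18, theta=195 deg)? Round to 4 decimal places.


d = sqrt(r1^2 + r2^2 - 2*r1*r2*cos(t2-t1))
d = sqrt(25^2 + 18^2 - 2*25*18*cos(195-330)) = 39.817

39.817


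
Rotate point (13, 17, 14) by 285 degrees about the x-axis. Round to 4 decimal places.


x' = 13
y' = 17*cos(285) - 14*sin(285) = 17.9229
z' = 17*sin(285) + 14*cos(285) = -12.7973

(13, 17.9229, -12.7973)


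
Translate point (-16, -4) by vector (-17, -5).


Translation: (x+dx, y+dy) = (-16+-17, -4+-5) = (-33, -9)

(-33, -9)


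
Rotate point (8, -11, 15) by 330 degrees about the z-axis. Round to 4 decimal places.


x' = 8*cos(330) - -11*sin(330) = 1.4282
y' = 8*sin(330) + -11*cos(330) = -13.5263
z' = 15

(1.4282, -13.5263, 15)


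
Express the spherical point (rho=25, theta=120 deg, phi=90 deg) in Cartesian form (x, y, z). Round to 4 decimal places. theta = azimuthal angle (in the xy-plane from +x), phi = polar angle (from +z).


x = 25 * sin(90) * cos(120) = -12.5
y = 25 * sin(90) * sin(120) = 21.6506
z = 25 * cos(90) = 0

(-12.5, 21.6506, 0)


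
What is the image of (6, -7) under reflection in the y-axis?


Reflection across y-axis: (x, y) -> (-x, y)
(6, -7) -> (-6, -7)

(-6, -7)


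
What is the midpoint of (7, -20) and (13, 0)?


Midpoint = ((7+13)/2, (-20+0)/2) = (10, -10)

(10, -10)


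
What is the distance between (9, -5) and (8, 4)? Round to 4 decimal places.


d = sqrt((8-9)^2 + (4--5)^2) = 9.0554

9.0554


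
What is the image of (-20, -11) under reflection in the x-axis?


Reflection across x-axis: (x, y) -> (x, -y)
(-20, -11) -> (-20, 11)

(-20, 11)


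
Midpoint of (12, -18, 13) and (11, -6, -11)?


Midpoint = ((12+11)/2, (-18+-6)/2, (13+-11)/2) = (11.5, -12, 1)

(11.5, -12, 1)


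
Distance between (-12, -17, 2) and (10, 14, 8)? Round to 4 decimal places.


d = sqrt((10--12)^2 + (14--17)^2 + (8-2)^2) = 38.4838

38.4838


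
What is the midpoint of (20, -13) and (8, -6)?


Midpoint = ((20+8)/2, (-13+-6)/2) = (14, -9.5)

(14, -9.5)


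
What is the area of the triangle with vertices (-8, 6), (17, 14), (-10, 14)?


Area = |x1(y2-y3) + x2(y3-y1) + x3(y1-y2)| / 2
= |-8*(14-14) + 17*(14-6) + -10*(6-14)| / 2
= 108

108


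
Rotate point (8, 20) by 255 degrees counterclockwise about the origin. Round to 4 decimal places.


x' = 8*cos(255) - 20*sin(255) = 17.248
y' = 8*sin(255) + 20*cos(255) = -12.9038

(17.248, -12.9038)


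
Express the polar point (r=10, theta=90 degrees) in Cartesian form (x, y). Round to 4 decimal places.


x = 10 * cos(90) = 0
y = 10 * sin(90) = 10

(0, 10)


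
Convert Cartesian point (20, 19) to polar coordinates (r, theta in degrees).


r = sqrt(20^2 + 19^2) = 27.5862
theta = atan2(19, 20) = 43.5312 degrees

r = 27.5862, theta = 43.5312 degrees


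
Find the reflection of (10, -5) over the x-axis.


Reflection across x-axis: (x, y) -> (x, -y)
(10, -5) -> (10, 5)

(10, 5)


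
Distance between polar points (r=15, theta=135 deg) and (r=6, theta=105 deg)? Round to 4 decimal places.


d = sqrt(r1^2 + r2^2 - 2*r1*r2*cos(t2-t1))
d = sqrt(15^2 + 6^2 - 2*15*6*cos(105-135)) = 10.2526

10.2526


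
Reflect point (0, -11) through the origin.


Reflection through origin: (x, y) -> (-x, -y)
(0, -11) -> (0, 11)

(0, 11)


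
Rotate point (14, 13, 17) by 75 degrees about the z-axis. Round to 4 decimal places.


x' = 14*cos(75) - 13*sin(75) = -8.9336
y' = 14*sin(75) + 13*cos(75) = 16.8876
z' = 17

(-8.9336, 16.8876, 17)


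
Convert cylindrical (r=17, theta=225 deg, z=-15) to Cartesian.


x = 17 * cos(225) = -12.0208
y = 17 * sin(225) = -12.0208
z = -15

(-12.0208, -12.0208, -15)


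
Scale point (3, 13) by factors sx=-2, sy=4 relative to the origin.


Scaling: (x*sx, y*sy) = (3*-2, 13*4) = (-6, 52)

(-6, 52)


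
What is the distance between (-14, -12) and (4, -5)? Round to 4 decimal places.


d = sqrt((4--14)^2 + (-5--12)^2) = 19.3132

19.3132


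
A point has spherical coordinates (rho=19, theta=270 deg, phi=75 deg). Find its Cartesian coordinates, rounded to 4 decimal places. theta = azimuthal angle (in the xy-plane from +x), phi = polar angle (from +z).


x = 19 * sin(75) * cos(270) = 0
y = 19 * sin(75) * sin(270) = -18.3526
z = 19 * cos(75) = 4.9176

(0, -18.3526, 4.9176)


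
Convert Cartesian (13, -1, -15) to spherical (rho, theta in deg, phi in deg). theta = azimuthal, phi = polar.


rho = sqrt(13^2 + (-1)^2 + (-15)^2) = 19.8746
theta = atan2(-1, 13) = 355.6013 deg
phi = acos(-15/19.8746) = 139.002 deg

rho = 19.8746, theta = 355.6013 deg, phi = 139.002 deg


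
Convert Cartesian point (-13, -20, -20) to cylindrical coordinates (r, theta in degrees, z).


r = sqrt((-13)^2 + (-20)^2) = 23.8537
theta = atan2(-20, -13) = 236.9761 deg
z = -20

r = 23.8537, theta = 236.9761 deg, z = -20


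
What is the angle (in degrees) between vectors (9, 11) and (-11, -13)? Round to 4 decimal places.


dot = 9*-11 + 11*-13 = -242
|u| = 14.2127, |v| = 17.0294
cos(angle) = -0.9999
angle = 179.053 degrees

179.053 degrees


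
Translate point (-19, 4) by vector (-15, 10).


Translation: (x+dx, y+dy) = (-19+-15, 4+10) = (-34, 14)

(-34, 14)


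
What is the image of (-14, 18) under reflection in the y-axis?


Reflection across y-axis: (x, y) -> (-x, y)
(-14, 18) -> (14, 18)

(14, 18)


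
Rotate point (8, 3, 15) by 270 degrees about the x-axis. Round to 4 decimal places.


x' = 8
y' = 3*cos(270) - 15*sin(270) = 15
z' = 3*sin(270) + 15*cos(270) = -3

(8, 15, -3)


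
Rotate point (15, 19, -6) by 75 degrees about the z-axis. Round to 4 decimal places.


x' = 15*cos(75) - 19*sin(75) = -14.4703
y' = 15*sin(75) + 19*cos(75) = 19.4064
z' = -6

(-14.4703, 19.4064, -6)


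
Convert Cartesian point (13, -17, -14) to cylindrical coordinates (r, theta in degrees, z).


r = sqrt(13^2 + (-17)^2) = 21.4009
theta = atan2(-17, 13) = 307.4054 deg
z = -14

r = 21.4009, theta = 307.4054 deg, z = -14


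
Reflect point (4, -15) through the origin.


Reflection through origin: (x, y) -> (-x, -y)
(4, -15) -> (-4, 15)

(-4, 15)


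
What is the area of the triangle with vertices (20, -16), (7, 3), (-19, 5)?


Area = |x1(y2-y3) + x2(y3-y1) + x3(y1-y2)| / 2
= |20*(3-5) + 7*(5--16) + -19*(-16-3)| / 2
= 234

234


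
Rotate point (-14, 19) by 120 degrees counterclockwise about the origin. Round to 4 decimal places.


x' = -14*cos(120) - 19*sin(120) = -9.4545
y' = -14*sin(120) + 19*cos(120) = -21.6244

(-9.4545, -21.6244)


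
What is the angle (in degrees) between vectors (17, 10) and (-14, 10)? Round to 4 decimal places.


dot = 17*-14 + 10*10 = -138
|u| = 19.7231, |v| = 17.2047
cos(angle) = -0.4067
angle = 113.9968 degrees

113.9968 degrees


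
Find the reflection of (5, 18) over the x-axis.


Reflection across x-axis: (x, y) -> (x, -y)
(5, 18) -> (5, -18)

(5, -18)


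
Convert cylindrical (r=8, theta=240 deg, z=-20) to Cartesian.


x = 8 * cos(240) = -4
y = 8 * sin(240) = -6.9282
z = -20

(-4, -6.9282, -20)


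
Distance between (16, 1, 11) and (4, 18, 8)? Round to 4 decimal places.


d = sqrt((4-16)^2 + (18-1)^2 + (8-11)^2) = 21.0238

21.0238


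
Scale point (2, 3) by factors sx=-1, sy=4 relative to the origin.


Scaling: (x*sx, y*sy) = (2*-1, 3*4) = (-2, 12)

(-2, 12)


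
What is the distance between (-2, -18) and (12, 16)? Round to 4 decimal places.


d = sqrt((12--2)^2 + (16--18)^2) = 36.7696

36.7696


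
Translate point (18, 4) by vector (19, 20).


Translation: (x+dx, y+dy) = (18+19, 4+20) = (37, 24)

(37, 24)


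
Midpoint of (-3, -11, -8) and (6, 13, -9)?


Midpoint = ((-3+6)/2, (-11+13)/2, (-8+-9)/2) = (1.5, 1, -8.5)

(1.5, 1, -8.5)


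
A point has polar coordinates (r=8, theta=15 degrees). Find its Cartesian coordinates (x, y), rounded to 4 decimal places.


x = 8 * cos(15) = 7.7274
y = 8 * sin(15) = 2.0706

(7.7274, 2.0706)


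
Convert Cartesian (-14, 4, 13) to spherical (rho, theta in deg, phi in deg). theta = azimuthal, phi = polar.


rho = sqrt((-14)^2 + 4^2 + 13^2) = 19.5192
theta = atan2(4, -14) = 164.0546 deg
phi = acos(13/19.5192) = 48.2401 deg

rho = 19.5192, theta = 164.0546 deg, phi = 48.2401 deg


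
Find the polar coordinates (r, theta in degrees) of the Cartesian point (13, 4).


r = sqrt(13^2 + 4^2) = 13.6015
theta = atan2(4, 13) = 17.1027 degrees

r = 13.6015, theta = 17.1027 degrees


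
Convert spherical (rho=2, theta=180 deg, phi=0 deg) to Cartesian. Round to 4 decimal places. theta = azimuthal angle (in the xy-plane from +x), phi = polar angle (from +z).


x = 2 * sin(0) * cos(180) = 0
y = 2 * sin(0) * sin(180) = 0
z = 2 * cos(0) = 2

(0, 0, 2)


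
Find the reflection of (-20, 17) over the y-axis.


Reflection across y-axis: (x, y) -> (-x, y)
(-20, 17) -> (20, 17)

(20, 17)


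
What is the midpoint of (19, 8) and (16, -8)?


Midpoint = ((19+16)/2, (8+-8)/2) = (17.5, 0)

(17.5, 0)


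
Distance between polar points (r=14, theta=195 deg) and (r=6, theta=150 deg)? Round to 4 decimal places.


d = sqrt(r1^2 + r2^2 - 2*r1*r2*cos(t2-t1))
d = sqrt(14^2 + 6^2 - 2*14*6*cos(150-195)) = 10.6398

10.6398


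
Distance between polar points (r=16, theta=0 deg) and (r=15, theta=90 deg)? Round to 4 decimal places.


d = sqrt(r1^2 + r2^2 - 2*r1*r2*cos(t2-t1))
d = sqrt(16^2 + 15^2 - 2*16*15*cos(90-0)) = 21.9317

21.9317


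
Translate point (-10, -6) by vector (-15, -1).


Translation: (x+dx, y+dy) = (-10+-15, -6+-1) = (-25, -7)

(-25, -7)


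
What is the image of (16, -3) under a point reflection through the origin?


Reflection through origin: (x, y) -> (-x, -y)
(16, -3) -> (-16, 3)

(-16, 3)


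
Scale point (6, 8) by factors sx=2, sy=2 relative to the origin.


Scaling: (x*sx, y*sy) = (6*2, 8*2) = (12, 16)

(12, 16)


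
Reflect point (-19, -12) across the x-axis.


Reflection across x-axis: (x, y) -> (x, -y)
(-19, -12) -> (-19, 12)

(-19, 12)


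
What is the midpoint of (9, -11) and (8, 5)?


Midpoint = ((9+8)/2, (-11+5)/2) = (8.5, -3)

(8.5, -3)


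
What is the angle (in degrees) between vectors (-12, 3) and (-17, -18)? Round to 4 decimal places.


dot = -12*-17 + 3*-18 = 150
|u| = 12.3693, |v| = 24.7588
cos(angle) = 0.4898
angle = 60.6728 degrees

60.6728 degrees


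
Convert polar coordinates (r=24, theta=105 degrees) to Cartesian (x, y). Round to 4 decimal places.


x = 24 * cos(105) = -6.2117
y = 24 * sin(105) = 23.1822

(-6.2117, 23.1822)


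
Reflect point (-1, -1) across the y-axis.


Reflection across y-axis: (x, y) -> (-x, y)
(-1, -1) -> (1, -1)

(1, -1)


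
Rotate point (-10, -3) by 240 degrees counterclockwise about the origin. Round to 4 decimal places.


x' = -10*cos(240) - -3*sin(240) = 2.4019
y' = -10*sin(240) + -3*cos(240) = 10.1603

(2.4019, 10.1603)


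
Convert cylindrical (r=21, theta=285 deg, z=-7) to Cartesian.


x = 21 * cos(285) = 5.4352
y = 21 * sin(285) = -20.2844
z = -7

(5.4352, -20.2844, -7)


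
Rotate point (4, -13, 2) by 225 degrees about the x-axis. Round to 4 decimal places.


x' = 4
y' = -13*cos(225) - 2*sin(225) = 10.6066
z' = -13*sin(225) + 2*cos(225) = 7.7782

(4, 10.6066, 7.7782)


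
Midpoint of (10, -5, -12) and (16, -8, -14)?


Midpoint = ((10+16)/2, (-5+-8)/2, (-12+-14)/2) = (13, -6.5, -13)

(13, -6.5, -13)


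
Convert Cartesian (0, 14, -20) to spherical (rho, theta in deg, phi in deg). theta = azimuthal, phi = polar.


rho = sqrt(0^2 + 14^2 + (-20)^2) = 24.4131
theta = atan2(14, 0) = 90 deg
phi = acos(-20/24.4131) = 145.008 deg

rho = 24.4131, theta = 90 deg, phi = 145.008 deg


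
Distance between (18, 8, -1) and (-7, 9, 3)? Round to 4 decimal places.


d = sqrt((-7-18)^2 + (9-8)^2 + (3--1)^2) = 25.3377

25.3377


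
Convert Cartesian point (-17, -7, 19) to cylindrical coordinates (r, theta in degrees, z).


r = sqrt((-17)^2 + (-7)^2) = 18.3848
theta = atan2(-7, -17) = 202.3801 deg
z = 19

r = 18.3848, theta = 202.3801 deg, z = 19


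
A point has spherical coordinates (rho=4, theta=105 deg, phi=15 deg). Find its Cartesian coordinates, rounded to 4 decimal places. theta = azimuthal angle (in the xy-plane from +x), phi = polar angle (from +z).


x = 4 * sin(15) * cos(105) = -0.2679
y = 4 * sin(15) * sin(105) = 1
z = 4 * cos(15) = 3.8637

(-0.2679, 1, 3.8637)


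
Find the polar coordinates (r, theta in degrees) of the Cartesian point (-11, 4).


r = sqrt((-11)^2 + 4^2) = 11.7047
theta = atan2(4, -11) = 160.0169 degrees

r = 11.7047, theta = 160.0169 degrees


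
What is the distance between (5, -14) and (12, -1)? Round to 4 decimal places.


d = sqrt((12-5)^2 + (-1--14)^2) = 14.7648

14.7648


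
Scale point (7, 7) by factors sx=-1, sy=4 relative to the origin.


Scaling: (x*sx, y*sy) = (7*-1, 7*4) = (-7, 28)

(-7, 28)


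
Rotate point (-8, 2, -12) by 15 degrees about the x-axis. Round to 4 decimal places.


x' = -8
y' = 2*cos(15) - -12*sin(15) = 5.0377
z' = 2*sin(15) + -12*cos(15) = -11.0735

(-8, 5.0377, -11.0735)


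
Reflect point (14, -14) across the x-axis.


Reflection across x-axis: (x, y) -> (x, -y)
(14, -14) -> (14, 14)

(14, 14)


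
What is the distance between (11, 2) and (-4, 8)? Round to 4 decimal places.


d = sqrt((-4-11)^2 + (8-2)^2) = 16.1555

16.1555


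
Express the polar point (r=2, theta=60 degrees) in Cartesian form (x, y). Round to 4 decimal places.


x = 2 * cos(60) = 1
y = 2 * sin(60) = 1.7321

(1, 1.7321)


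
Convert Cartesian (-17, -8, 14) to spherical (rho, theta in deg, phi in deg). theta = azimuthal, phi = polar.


rho = sqrt((-17)^2 + (-8)^2 + 14^2) = 23.4307
theta = atan2(-8, -17) = 205.2011 deg
phi = acos(14/23.4307) = 53.3086 deg

rho = 23.4307, theta = 205.2011 deg, phi = 53.3086 deg


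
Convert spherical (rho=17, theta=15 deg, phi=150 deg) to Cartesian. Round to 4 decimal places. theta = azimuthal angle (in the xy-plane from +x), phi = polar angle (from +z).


x = 17 * sin(150) * cos(15) = 8.2104
y = 17 * sin(150) * sin(15) = 2.2
z = 17 * cos(150) = -14.7224

(8.2104, 2.2, -14.7224)


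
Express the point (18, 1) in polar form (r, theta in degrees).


r = sqrt(18^2 + 1^2) = 18.0278
theta = atan2(1, 18) = 3.1798 degrees

r = 18.0278, theta = 3.1798 degrees


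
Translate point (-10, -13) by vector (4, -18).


Translation: (x+dx, y+dy) = (-10+4, -13+-18) = (-6, -31)

(-6, -31)


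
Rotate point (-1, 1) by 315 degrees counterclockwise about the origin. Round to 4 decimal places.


x' = -1*cos(315) - 1*sin(315) = 0
y' = -1*sin(315) + 1*cos(315) = 1.4142

(0, 1.4142)


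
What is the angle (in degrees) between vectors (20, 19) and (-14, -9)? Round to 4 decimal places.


dot = 20*-14 + 19*-9 = -451
|u| = 27.5862, |v| = 16.6433
cos(angle) = -0.9823
angle = 169.204 degrees

169.204 degrees


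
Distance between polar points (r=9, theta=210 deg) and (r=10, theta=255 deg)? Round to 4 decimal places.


d = sqrt(r1^2 + r2^2 - 2*r1*r2*cos(t2-t1))
d = sqrt(9^2 + 10^2 - 2*9*10*cos(255-210)) = 7.3294

7.3294


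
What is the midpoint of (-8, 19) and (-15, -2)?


Midpoint = ((-8+-15)/2, (19+-2)/2) = (-11.5, 8.5)

(-11.5, 8.5)


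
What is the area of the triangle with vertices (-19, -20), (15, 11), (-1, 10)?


Area = |x1(y2-y3) + x2(y3-y1) + x3(y1-y2)| / 2
= |-19*(11-10) + 15*(10--20) + -1*(-20-11)| / 2
= 231

231


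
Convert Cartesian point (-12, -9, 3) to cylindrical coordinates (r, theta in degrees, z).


r = sqrt((-12)^2 + (-9)^2) = 15
theta = atan2(-9, -12) = 216.8699 deg
z = 3

r = 15, theta = 216.8699 deg, z = 3


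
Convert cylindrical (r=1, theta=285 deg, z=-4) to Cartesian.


x = 1 * cos(285) = 0.2588
y = 1 * sin(285) = -0.9659
z = -4

(0.2588, -0.9659, -4)


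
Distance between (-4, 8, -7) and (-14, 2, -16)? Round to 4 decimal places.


d = sqrt((-14--4)^2 + (2-8)^2 + (-16--7)^2) = 14.7309

14.7309


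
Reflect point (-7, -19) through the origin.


Reflection through origin: (x, y) -> (-x, -y)
(-7, -19) -> (7, 19)

(7, 19)


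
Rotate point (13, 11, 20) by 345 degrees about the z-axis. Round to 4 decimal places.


x' = 13*cos(345) - 11*sin(345) = 15.404
y' = 13*sin(345) + 11*cos(345) = 7.2605
z' = 20

(15.404, 7.2605, 20)


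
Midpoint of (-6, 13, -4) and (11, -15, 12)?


Midpoint = ((-6+11)/2, (13+-15)/2, (-4+12)/2) = (2.5, -1, 4)

(2.5, -1, 4)


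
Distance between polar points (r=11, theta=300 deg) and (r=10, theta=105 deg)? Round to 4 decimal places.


d = sqrt(r1^2 + r2^2 - 2*r1*r2*cos(t2-t1))
d = sqrt(11^2 + 10^2 - 2*11*10*cos(105-300)) = 20.8208

20.8208


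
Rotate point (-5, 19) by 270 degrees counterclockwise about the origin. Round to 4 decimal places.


x' = -5*cos(270) - 19*sin(270) = 19
y' = -5*sin(270) + 19*cos(270) = 5

(19, 5)


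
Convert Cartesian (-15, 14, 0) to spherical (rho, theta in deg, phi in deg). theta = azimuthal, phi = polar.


rho = sqrt((-15)^2 + 14^2 + 0^2) = 20.5183
theta = atan2(14, -15) = 136.9749 deg
phi = acos(0/20.5183) = 90 deg

rho = 20.5183, theta = 136.9749 deg, phi = 90 deg


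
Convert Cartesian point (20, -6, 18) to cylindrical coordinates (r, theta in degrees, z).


r = sqrt(20^2 + (-6)^2) = 20.8806
theta = atan2(-6, 20) = 343.3008 deg
z = 18

r = 20.8806, theta = 343.3008 deg, z = 18


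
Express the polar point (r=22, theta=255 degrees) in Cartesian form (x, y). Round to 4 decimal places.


x = 22 * cos(255) = -5.694
y = 22 * sin(255) = -21.2504

(-5.694, -21.2504)


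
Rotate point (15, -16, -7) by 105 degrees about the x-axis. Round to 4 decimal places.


x' = 15
y' = -16*cos(105) - -7*sin(105) = 10.9026
z' = -16*sin(105) + -7*cos(105) = -13.6431

(15, 10.9026, -13.6431)


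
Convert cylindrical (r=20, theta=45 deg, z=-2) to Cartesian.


x = 20 * cos(45) = 14.1421
y = 20 * sin(45) = 14.1421
z = -2

(14.1421, 14.1421, -2)


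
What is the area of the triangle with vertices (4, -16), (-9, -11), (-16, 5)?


Area = |x1(y2-y3) + x2(y3-y1) + x3(y1-y2)| / 2
= |4*(-11-5) + -9*(5--16) + -16*(-16--11)| / 2
= 86.5

86.5


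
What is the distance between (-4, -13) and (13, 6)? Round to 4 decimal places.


d = sqrt((13--4)^2 + (6--13)^2) = 25.4951

25.4951


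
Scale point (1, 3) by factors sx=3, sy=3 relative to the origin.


Scaling: (x*sx, y*sy) = (1*3, 3*3) = (3, 9)

(3, 9)


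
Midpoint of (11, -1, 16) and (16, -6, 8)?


Midpoint = ((11+16)/2, (-1+-6)/2, (16+8)/2) = (13.5, -3.5, 12)

(13.5, -3.5, 12)


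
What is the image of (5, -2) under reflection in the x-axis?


Reflection across x-axis: (x, y) -> (x, -y)
(5, -2) -> (5, 2)

(5, 2)


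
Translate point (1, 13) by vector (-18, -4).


Translation: (x+dx, y+dy) = (1+-18, 13+-4) = (-17, 9)

(-17, 9)


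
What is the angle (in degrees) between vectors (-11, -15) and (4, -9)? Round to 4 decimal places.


dot = -11*4 + -15*-9 = 91
|u| = 18.6011, |v| = 9.8489
cos(angle) = 0.4967
angle = 60.2163 degrees

60.2163 degrees


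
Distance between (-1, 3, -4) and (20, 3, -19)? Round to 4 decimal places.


d = sqrt((20--1)^2 + (3-3)^2 + (-19--4)^2) = 25.807

25.807


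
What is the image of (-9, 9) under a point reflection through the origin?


Reflection through origin: (x, y) -> (-x, -y)
(-9, 9) -> (9, -9)

(9, -9)


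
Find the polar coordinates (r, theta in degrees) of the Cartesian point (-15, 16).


r = sqrt((-15)^2 + 16^2) = 21.9317
theta = atan2(16, -15) = 133.1524 degrees

r = 21.9317, theta = 133.1524 degrees


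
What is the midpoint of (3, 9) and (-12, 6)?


Midpoint = ((3+-12)/2, (9+6)/2) = (-4.5, 7.5)

(-4.5, 7.5)


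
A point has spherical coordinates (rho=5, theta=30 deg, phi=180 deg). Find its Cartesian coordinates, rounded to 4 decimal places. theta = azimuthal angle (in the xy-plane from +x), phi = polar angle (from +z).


x = 5 * sin(180) * cos(30) = 0
y = 5 * sin(180) * sin(30) = 0
z = 5 * cos(180) = -5

(0, 0, -5)


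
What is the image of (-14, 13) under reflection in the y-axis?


Reflection across y-axis: (x, y) -> (-x, y)
(-14, 13) -> (14, 13)

(14, 13)


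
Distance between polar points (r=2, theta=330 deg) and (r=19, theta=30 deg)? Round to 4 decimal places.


d = sqrt(r1^2 + r2^2 - 2*r1*r2*cos(t2-t1))
d = sqrt(2^2 + 19^2 - 2*2*19*cos(30-330)) = 18.0831

18.0831


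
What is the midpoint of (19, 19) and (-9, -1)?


Midpoint = ((19+-9)/2, (19+-1)/2) = (5, 9)

(5, 9)


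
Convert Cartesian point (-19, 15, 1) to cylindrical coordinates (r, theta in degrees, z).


r = sqrt((-19)^2 + 15^2) = 24.2074
theta = atan2(15, -19) = 141.7098 deg
z = 1

r = 24.2074, theta = 141.7098 deg, z = 1


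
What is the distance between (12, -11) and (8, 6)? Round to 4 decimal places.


d = sqrt((8-12)^2 + (6--11)^2) = 17.4642

17.4642


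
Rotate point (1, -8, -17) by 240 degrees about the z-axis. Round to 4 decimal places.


x' = 1*cos(240) - -8*sin(240) = -7.4282
y' = 1*sin(240) + -8*cos(240) = 3.134
z' = -17

(-7.4282, 3.134, -17)


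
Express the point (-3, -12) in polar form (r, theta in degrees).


r = sqrt((-3)^2 + (-12)^2) = 12.3693
theta = atan2(-12, -3) = 255.9638 degrees

r = 12.3693, theta = 255.9638 degrees


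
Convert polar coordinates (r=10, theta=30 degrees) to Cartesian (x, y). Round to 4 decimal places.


x = 10 * cos(30) = 8.6603
y = 10 * sin(30) = 5

(8.6603, 5)


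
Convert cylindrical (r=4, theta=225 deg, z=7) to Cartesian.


x = 4 * cos(225) = -2.8284
y = 4 * sin(225) = -2.8284
z = 7

(-2.8284, -2.8284, 7)


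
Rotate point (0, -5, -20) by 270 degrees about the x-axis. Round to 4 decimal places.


x' = 0
y' = -5*cos(270) - -20*sin(270) = -20
z' = -5*sin(270) + -20*cos(270) = 5

(0, -20, 5)


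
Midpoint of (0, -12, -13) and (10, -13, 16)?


Midpoint = ((0+10)/2, (-12+-13)/2, (-13+16)/2) = (5, -12.5, 1.5)

(5, -12.5, 1.5)


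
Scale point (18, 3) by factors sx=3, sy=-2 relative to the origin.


Scaling: (x*sx, y*sy) = (18*3, 3*-2) = (54, -6)

(54, -6)


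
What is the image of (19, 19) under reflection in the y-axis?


Reflection across y-axis: (x, y) -> (-x, y)
(19, 19) -> (-19, 19)

(-19, 19)


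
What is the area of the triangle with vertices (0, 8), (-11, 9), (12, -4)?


Area = |x1(y2-y3) + x2(y3-y1) + x3(y1-y2)| / 2
= |0*(9--4) + -11*(-4-8) + 12*(8-9)| / 2
= 60

60


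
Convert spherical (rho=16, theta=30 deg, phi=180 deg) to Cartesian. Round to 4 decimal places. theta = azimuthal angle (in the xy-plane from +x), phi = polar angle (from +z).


x = 16 * sin(180) * cos(30) = 0
y = 16 * sin(180) * sin(30) = 0
z = 16 * cos(180) = -16

(0, 0, -16)


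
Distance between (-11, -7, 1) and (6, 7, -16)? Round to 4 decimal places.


d = sqrt((6--11)^2 + (7--7)^2 + (-16-1)^2) = 27.8209

27.8209


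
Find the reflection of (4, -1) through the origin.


Reflection through origin: (x, y) -> (-x, -y)
(4, -1) -> (-4, 1)

(-4, 1)


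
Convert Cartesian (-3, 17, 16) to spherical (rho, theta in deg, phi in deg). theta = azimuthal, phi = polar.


rho = sqrt((-3)^2 + 17^2 + 16^2) = 23.5372
theta = atan2(17, -3) = 100.008 deg
phi = acos(16/23.5372) = 47.1739 deg

rho = 23.5372, theta = 100.008 deg, phi = 47.1739 deg


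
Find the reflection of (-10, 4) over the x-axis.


Reflection across x-axis: (x, y) -> (x, -y)
(-10, 4) -> (-10, -4)

(-10, -4)


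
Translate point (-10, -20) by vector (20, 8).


Translation: (x+dx, y+dy) = (-10+20, -20+8) = (10, -12)

(10, -12)


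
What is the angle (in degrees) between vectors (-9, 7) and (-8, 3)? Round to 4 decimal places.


dot = -9*-8 + 7*3 = 93
|u| = 11.4018, |v| = 8.544
cos(angle) = 0.9547
angle = 17.3189 degrees

17.3189 degrees


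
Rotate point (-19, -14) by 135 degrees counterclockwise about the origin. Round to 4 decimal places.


x' = -19*cos(135) - -14*sin(135) = 23.3345
y' = -19*sin(135) + -14*cos(135) = -3.5355

(23.3345, -3.5355)


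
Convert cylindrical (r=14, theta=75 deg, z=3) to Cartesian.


x = 14 * cos(75) = 3.6235
y = 14 * sin(75) = 13.523
z = 3

(3.6235, 13.523, 3)


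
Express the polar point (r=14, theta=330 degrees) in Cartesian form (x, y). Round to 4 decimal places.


x = 14 * cos(330) = 12.1244
y = 14 * sin(330) = -7

(12.1244, -7)


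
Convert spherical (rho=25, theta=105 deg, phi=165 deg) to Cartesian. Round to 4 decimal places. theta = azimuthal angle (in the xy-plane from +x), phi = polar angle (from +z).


x = 25 * sin(165) * cos(105) = -1.6747
y = 25 * sin(165) * sin(105) = 6.25
z = 25 * cos(165) = -24.1481

(-1.6747, 6.25, -24.1481)


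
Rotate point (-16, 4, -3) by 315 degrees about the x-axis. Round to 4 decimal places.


x' = -16
y' = 4*cos(315) - -3*sin(315) = 0.7071
z' = 4*sin(315) + -3*cos(315) = -4.9497

(-16, 0.7071, -4.9497)


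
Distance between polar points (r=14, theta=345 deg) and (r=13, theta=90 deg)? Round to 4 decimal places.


d = sqrt(r1^2 + r2^2 - 2*r1*r2*cos(t2-t1))
d = sqrt(14^2 + 13^2 - 2*14*13*cos(90-345)) = 21.4292

21.4292


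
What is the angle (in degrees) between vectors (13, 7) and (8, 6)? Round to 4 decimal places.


dot = 13*8 + 7*6 = 146
|u| = 14.7648, |v| = 10
cos(angle) = 0.9888
angle = 8.5691 degrees

8.5691 degrees


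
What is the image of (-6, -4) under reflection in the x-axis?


Reflection across x-axis: (x, y) -> (x, -y)
(-6, -4) -> (-6, 4)

(-6, 4)


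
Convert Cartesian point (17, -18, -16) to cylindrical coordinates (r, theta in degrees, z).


r = sqrt(17^2 + (-18)^2) = 24.7588
theta = atan2(-18, 17) = 313.3634 deg
z = -16

r = 24.7588, theta = 313.3634 deg, z = -16


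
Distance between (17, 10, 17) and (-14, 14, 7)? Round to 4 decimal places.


d = sqrt((-14-17)^2 + (14-10)^2 + (7-17)^2) = 32.8177

32.8177


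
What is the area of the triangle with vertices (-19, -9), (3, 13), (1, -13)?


Area = |x1(y2-y3) + x2(y3-y1) + x3(y1-y2)| / 2
= |-19*(13--13) + 3*(-13--9) + 1*(-9-13)| / 2
= 264

264


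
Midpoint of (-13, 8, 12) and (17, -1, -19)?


Midpoint = ((-13+17)/2, (8+-1)/2, (12+-19)/2) = (2, 3.5, -3.5)

(2, 3.5, -3.5)


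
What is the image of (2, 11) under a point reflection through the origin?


Reflection through origin: (x, y) -> (-x, -y)
(2, 11) -> (-2, -11)

(-2, -11)


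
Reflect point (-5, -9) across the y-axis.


Reflection across y-axis: (x, y) -> (-x, y)
(-5, -9) -> (5, -9)

(5, -9)


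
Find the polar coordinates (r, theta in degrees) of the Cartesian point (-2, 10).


r = sqrt((-2)^2 + 10^2) = 10.198
theta = atan2(10, -2) = 101.3099 degrees

r = 10.198, theta = 101.3099 degrees


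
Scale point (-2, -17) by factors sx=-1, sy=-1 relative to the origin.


Scaling: (x*sx, y*sy) = (-2*-1, -17*-1) = (2, 17)

(2, 17)


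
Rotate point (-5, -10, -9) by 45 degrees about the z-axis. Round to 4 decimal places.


x' = -5*cos(45) - -10*sin(45) = 3.5355
y' = -5*sin(45) + -10*cos(45) = -10.6066
z' = -9

(3.5355, -10.6066, -9)


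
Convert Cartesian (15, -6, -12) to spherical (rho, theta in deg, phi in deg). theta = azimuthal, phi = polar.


rho = sqrt(15^2 + (-6)^2 + (-12)^2) = 20.1246
theta = atan2(-6, 15) = 338.1986 deg
phi = acos(-12/20.1246) = 126.6043 deg

rho = 20.1246, theta = 338.1986 deg, phi = 126.6043 deg


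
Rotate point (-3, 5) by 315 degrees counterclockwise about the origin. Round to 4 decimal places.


x' = -3*cos(315) - 5*sin(315) = 1.4142
y' = -3*sin(315) + 5*cos(315) = 5.6569

(1.4142, 5.6569)


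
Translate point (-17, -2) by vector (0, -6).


Translation: (x+dx, y+dy) = (-17+0, -2+-6) = (-17, -8)

(-17, -8)


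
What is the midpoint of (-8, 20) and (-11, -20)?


Midpoint = ((-8+-11)/2, (20+-20)/2) = (-9.5, 0)

(-9.5, 0)


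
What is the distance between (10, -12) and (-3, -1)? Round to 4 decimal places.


d = sqrt((-3-10)^2 + (-1--12)^2) = 17.0294

17.0294


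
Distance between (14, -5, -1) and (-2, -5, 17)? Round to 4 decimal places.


d = sqrt((-2-14)^2 + (-5--5)^2 + (17--1)^2) = 24.0832

24.0832


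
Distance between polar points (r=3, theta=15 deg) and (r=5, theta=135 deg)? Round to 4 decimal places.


d = sqrt(r1^2 + r2^2 - 2*r1*r2*cos(t2-t1))
d = sqrt(3^2 + 5^2 - 2*3*5*cos(135-15)) = 7

7


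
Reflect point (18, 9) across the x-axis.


Reflection across x-axis: (x, y) -> (x, -y)
(18, 9) -> (18, -9)

(18, -9)


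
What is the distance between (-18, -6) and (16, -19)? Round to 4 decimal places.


d = sqrt((16--18)^2 + (-19--6)^2) = 36.4005

36.4005


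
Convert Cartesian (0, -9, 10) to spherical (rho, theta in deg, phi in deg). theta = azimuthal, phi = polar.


rho = sqrt(0^2 + (-9)^2 + 10^2) = 13.4536
theta = atan2(-9, 0) = 270 deg
phi = acos(10/13.4536) = 41.9872 deg

rho = 13.4536, theta = 270 deg, phi = 41.9872 deg


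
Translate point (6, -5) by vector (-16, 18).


Translation: (x+dx, y+dy) = (6+-16, -5+18) = (-10, 13)

(-10, 13)


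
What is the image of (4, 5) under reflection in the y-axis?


Reflection across y-axis: (x, y) -> (-x, y)
(4, 5) -> (-4, 5)

(-4, 5)


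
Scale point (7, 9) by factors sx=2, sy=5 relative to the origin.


Scaling: (x*sx, y*sy) = (7*2, 9*5) = (14, 45)

(14, 45)


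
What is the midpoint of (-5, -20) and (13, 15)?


Midpoint = ((-5+13)/2, (-20+15)/2) = (4, -2.5)

(4, -2.5)


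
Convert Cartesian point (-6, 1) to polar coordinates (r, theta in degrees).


r = sqrt((-6)^2 + 1^2) = 6.0828
theta = atan2(1, -6) = 170.5377 degrees

r = 6.0828, theta = 170.5377 degrees


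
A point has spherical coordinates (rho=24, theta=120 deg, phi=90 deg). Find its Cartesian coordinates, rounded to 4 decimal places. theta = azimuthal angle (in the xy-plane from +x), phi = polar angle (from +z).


x = 24 * sin(90) * cos(120) = -12
y = 24 * sin(90) * sin(120) = 20.7846
z = 24 * cos(90) = 0

(-12, 20.7846, 0)


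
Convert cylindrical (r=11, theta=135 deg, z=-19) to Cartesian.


x = 11 * cos(135) = -7.7782
y = 11 * sin(135) = 7.7782
z = -19

(-7.7782, 7.7782, -19)


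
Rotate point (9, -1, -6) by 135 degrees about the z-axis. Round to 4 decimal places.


x' = 9*cos(135) - -1*sin(135) = -5.6569
y' = 9*sin(135) + -1*cos(135) = 7.0711
z' = -6

(-5.6569, 7.0711, -6)


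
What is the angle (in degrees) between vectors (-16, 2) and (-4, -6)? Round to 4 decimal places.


dot = -16*-4 + 2*-6 = 52
|u| = 16.1245, |v| = 7.2111
cos(angle) = 0.4472
angle = 63.4349 degrees

63.4349 degrees


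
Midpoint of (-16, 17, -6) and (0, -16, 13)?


Midpoint = ((-16+0)/2, (17+-16)/2, (-6+13)/2) = (-8, 0.5, 3.5)

(-8, 0.5, 3.5)


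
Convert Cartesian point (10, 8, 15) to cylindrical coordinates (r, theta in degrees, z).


r = sqrt(10^2 + 8^2) = 12.8062
theta = atan2(8, 10) = 38.6598 deg
z = 15

r = 12.8062, theta = 38.6598 deg, z = 15


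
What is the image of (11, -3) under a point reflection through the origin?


Reflection through origin: (x, y) -> (-x, -y)
(11, -3) -> (-11, 3)

(-11, 3)


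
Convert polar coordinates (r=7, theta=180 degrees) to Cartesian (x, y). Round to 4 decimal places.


x = 7 * cos(180) = -7
y = 7 * sin(180) = 0

(-7, 0)


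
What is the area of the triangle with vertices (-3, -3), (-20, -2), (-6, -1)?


Area = |x1(y2-y3) + x2(y3-y1) + x3(y1-y2)| / 2
= |-3*(-2--1) + -20*(-1--3) + -6*(-3--2)| / 2
= 15.5

15.5


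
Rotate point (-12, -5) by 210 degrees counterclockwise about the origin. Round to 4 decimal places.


x' = -12*cos(210) - -5*sin(210) = 7.8923
y' = -12*sin(210) + -5*cos(210) = 10.3301

(7.8923, 10.3301)


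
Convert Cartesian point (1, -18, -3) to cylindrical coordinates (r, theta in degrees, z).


r = sqrt(1^2 + (-18)^2) = 18.0278
theta = atan2(-18, 1) = 273.1798 deg
z = -3

r = 18.0278, theta = 273.1798 deg, z = -3


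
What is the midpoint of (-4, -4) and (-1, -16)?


Midpoint = ((-4+-1)/2, (-4+-16)/2) = (-2.5, -10)

(-2.5, -10)


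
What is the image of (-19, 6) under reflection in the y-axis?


Reflection across y-axis: (x, y) -> (-x, y)
(-19, 6) -> (19, 6)

(19, 6)


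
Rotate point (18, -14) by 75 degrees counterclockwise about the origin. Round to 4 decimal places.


x' = 18*cos(75) - -14*sin(75) = 18.1817
y' = 18*sin(75) + -14*cos(75) = 13.7632

(18.1817, 13.7632)


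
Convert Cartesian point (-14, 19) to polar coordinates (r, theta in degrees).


r = sqrt((-14)^2 + 19^2) = 23.6008
theta = atan2(19, -14) = 126.3844 degrees

r = 23.6008, theta = 126.3844 degrees


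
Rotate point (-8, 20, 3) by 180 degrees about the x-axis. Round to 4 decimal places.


x' = -8
y' = 20*cos(180) - 3*sin(180) = -20
z' = 20*sin(180) + 3*cos(180) = -3

(-8, -20, -3)


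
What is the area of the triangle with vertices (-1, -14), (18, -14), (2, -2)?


Area = |x1(y2-y3) + x2(y3-y1) + x3(y1-y2)| / 2
= |-1*(-14--2) + 18*(-2--14) + 2*(-14--14)| / 2
= 114

114


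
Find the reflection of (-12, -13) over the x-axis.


Reflection across x-axis: (x, y) -> (x, -y)
(-12, -13) -> (-12, 13)

(-12, 13)


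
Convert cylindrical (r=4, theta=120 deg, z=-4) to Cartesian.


x = 4 * cos(120) = -2
y = 4 * sin(120) = 3.4641
z = -4

(-2, 3.4641, -4)


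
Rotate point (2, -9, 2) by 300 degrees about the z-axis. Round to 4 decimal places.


x' = 2*cos(300) - -9*sin(300) = -6.7942
y' = 2*sin(300) + -9*cos(300) = -6.2321
z' = 2

(-6.7942, -6.2321, 2)


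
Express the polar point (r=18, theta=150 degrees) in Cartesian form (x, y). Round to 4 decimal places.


x = 18 * cos(150) = -15.5885
y = 18 * sin(150) = 9

(-15.5885, 9)
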